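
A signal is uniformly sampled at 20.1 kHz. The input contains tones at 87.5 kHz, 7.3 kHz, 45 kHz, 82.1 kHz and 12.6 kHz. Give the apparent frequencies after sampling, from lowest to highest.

fs/2 = 10.05 kHz.
87.5 kHz mod fs = 7.1 kHz.
7.1 kHz ≤ fs/2 = 10.05 kHz, appears at 7.1 kHz.
7.3 kHz ≤ fs/2 = 10.05 kHz, passes unchanged.
45 kHz mod fs = 4.8 kHz.
4.8 kHz ≤ fs/2 = 10.05 kHz, appears at 4.8 kHz.
82.1 kHz mod fs = 1.7 kHz.
1.7 kHz ≤ fs/2 = 10.05 kHz, appears at 1.7 kHz.
12.6 kHz > fs/2 = 10.05 kHz, folds to fs − 12.6 kHz = 7.5 kHz.
Distinct values: {1.7 kHz, 4.8 kHz, 7.1 kHz, 7.3 kHz, 7.5 kHz}.

1.7 kHz, 4.8 kHz, 7.1 kHz, 7.3 kHz, 7.5 kHz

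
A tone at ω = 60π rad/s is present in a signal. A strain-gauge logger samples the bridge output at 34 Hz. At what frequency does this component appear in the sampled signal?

4 Hz

ω = 60π rad/s → f = ω/(2π) = 30 Hz.
30 Hz > fs/2 = 17 Hz, folds to fs − 30 Hz = 4 Hz.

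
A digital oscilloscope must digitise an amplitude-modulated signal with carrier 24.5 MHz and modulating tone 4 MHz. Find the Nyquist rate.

57 MHz

AM sidebands sit at fc ± fm = 20.5 MHz and 28.5 MHz.
Highest-frequency component: 28.5 MHz.
Nyquist rate = 2 × 28.5 MHz = 57 MHz.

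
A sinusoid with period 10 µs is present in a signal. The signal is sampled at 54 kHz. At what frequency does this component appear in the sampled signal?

T = 10 µs → f = 1/T = 100 kHz.
100 kHz mod fs = 46 kHz.
46 kHz > fs/2 = 27 kHz, folds to fs − 46 kHz = 8 kHz.

8 kHz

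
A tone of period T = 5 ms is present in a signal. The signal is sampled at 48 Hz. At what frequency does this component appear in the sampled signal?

8 Hz

T = 5 ms → f = 1/T = 200 Hz.
200 Hz mod fs = 8 Hz.
8 Hz ≤ fs/2 = 24 Hz, appears at 8 Hz.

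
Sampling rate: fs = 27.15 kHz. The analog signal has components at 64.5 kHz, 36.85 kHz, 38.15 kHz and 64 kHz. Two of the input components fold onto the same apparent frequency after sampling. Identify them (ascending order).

36.85 kHz, 64 kHz

fs/2 = 13.575 kHz.
64.5 kHz mod fs = 10.2 kHz.
10.2 kHz ≤ fs/2 = 13.575 kHz, appears at 10.2 kHz.
36.85 kHz mod fs = 9.7 kHz.
9.7 kHz ≤ fs/2 = 13.575 kHz, appears at 9.7 kHz.
38.15 kHz mod fs = 11 kHz.
11 kHz ≤ fs/2 = 13.575 kHz, appears at 11 kHz.
64 kHz mod fs = 9.7 kHz.
9.7 kHz ≤ fs/2 = 13.575 kHz, appears at 9.7 kHz.
36.85 kHz and 64 kHz both map to 9.7 kHz.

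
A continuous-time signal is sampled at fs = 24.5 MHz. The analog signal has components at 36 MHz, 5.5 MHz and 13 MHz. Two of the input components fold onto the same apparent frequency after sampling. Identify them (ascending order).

fs/2 = 12.25 MHz.
36 MHz mod fs = 11.5 MHz.
11.5 MHz ≤ fs/2 = 12.25 MHz, appears at 11.5 MHz.
5.5 MHz ≤ fs/2 = 12.25 MHz, passes unchanged.
13 MHz > fs/2 = 12.25 MHz, folds to fs − 13 MHz = 11.5 MHz.
13 MHz and 36 MHz both map to 11.5 MHz.

13 MHz, 36 MHz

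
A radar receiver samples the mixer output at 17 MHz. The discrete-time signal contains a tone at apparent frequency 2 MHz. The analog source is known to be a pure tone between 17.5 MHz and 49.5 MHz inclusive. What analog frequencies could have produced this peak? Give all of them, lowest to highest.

19 MHz, 32 MHz, 36 MHz, 49 MHz

Frequencies that alias to 2 MHz are k·fs ± 2 MHz for integer k ≥ 0.
k=0: 2 MHz.
k=1: 15 MHz, 19 MHz.
k=2: 32 MHz, 36 MHz.
k=3: 49 MHz, 53 MHz.
k=4: 66 MHz, 70 MHz.
Within [17.5 MHz, 49.5 MHz]: 19 MHz, 32 MHz, 36 MHz, 49 MHz.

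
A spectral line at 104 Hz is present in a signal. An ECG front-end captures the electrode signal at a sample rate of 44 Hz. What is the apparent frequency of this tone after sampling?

16 Hz

104 Hz mod fs = 16 Hz.
16 Hz ≤ fs/2 = 22 Hz, appears at 16 Hz.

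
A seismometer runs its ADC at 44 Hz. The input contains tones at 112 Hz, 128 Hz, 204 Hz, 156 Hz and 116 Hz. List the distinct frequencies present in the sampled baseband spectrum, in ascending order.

fs/2 = 22 Hz.
112 Hz mod fs = 24 Hz.
24 Hz > fs/2 = 22 Hz, folds to fs − 24 Hz = 20 Hz.
128 Hz mod fs = 40 Hz.
40 Hz > fs/2 = 22 Hz, folds to fs − 40 Hz = 4 Hz.
204 Hz mod fs = 28 Hz.
28 Hz > fs/2 = 22 Hz, folds to fs − 28 Hz = 16 Hz.
156 Hz mod fs = 24 Hz.
24 Hz > fs/2 = 22 Hz, folds to fs − 24 Hz = 20 Hz.
116 Hz mod fs = 28 Hz.
28 Hz > fs/2 = 22 Hz, folds to fs − 28 Hz = 16 Hz.
Distinct values: {4 Hz, 16 Hz, 20 Hz}.

4 Hz, 16 Hz, 20 Hz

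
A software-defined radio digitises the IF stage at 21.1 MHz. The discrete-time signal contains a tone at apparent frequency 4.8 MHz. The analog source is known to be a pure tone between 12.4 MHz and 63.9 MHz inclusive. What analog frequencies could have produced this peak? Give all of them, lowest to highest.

16.3 MHz, 25.9 MHz, 37.4 MHz, 47 MHz, 58.5 MHz

Frequencies that alias to 4.8 MHz are k·fs ± 4.8 MHz for integer k ≥ 0.
k=0: 4.8 MHz.
k=1: 16.3 MHz, 25.9 MHz.
k=2: 37.4 MHz, 47 MHz.
k=3: 58.5 MHz, 68.1 MHz.
k=4: 79.6 MHz, 89.2 MHz.
Within [12.4 MHz, 63.9 MHz]: 16.3 MHz, 25.9 MHz, 37.4 MHz, 47 MHz, 58.5 MHz.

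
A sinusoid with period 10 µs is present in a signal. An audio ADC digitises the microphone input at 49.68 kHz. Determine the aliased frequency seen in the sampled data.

T = 10 µs → f = 1/T = 100 kHz.
100 kHz mod fs = 0.64 kHz.
0.64 kHz ≤ fs/2 = 24.84 kHz, appears at 0.64 kHz.

0.64 kHz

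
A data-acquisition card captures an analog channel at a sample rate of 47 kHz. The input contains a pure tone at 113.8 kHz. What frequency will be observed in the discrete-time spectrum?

113.8 kHz mod fs = 19.8 kHz.
19.8 kHz ≤ fs/2 = 23.5 kHz, appears at 19.8 kHz.

19.8 kHz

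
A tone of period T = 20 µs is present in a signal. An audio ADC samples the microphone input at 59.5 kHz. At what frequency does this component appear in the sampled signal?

T = 20 µs → f = 1/T = 50 kHz.
50 kHz > fs/2 = 29.75 kHz, folds to fs − 50 kHz = 9.5 kHz.

9.5 kHz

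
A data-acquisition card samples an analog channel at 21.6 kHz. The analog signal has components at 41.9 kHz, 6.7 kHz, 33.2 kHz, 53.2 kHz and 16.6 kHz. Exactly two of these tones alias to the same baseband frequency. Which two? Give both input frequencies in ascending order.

33.2 kHz, 53.2 kHz

fs/2 = 10.8 kHz.
41.9 kHz mod fs = 20.3 kHz.
20.3 kHz > fs/2 = 10.8 kHz, folds to fs − 20.3 kHz = 1.3 kHz.
6.7 kHz ≤ fs/2 = 10.8 kHz, passes unchanged.
33.2 kHz mod fs = 11.6 kHz.
11.6 kHz > fs/2 = 10.8 kHz, folds to fs − 11.6 kHz = 10 kHz.
53.2 kHz mod fs = 10 kHz.
10 kHz ≤ fs/2 = 10.8 kHz, appears at 10 kHz.
16.6 kHz > fs/2 = 10.8 kHz, folds to fs − 16.6 kHz = 5 kHz.
33.2 kHz and 53.2 kHz both map to 10 kHz.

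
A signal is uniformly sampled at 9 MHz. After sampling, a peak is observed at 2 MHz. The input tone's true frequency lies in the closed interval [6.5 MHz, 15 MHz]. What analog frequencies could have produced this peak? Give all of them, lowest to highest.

7 MHz, 11 MHz

Frequencies that alias to 2 MHz are k·fs ± 2 MHz for integer k ≥ 0.
k=0: 2 MHz.
k=1: 7 MHz, 11 MHz.
k=2: 16 MHz, 20 MHz.
Within [6.5 MHz, 15 MHz]: 7 MHz, 11 MHz.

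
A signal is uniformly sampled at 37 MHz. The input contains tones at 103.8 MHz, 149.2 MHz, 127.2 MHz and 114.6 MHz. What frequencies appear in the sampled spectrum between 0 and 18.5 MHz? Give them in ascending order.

fs/2 = 18.5 MHz.
103.8 MHz mod fs = 29.8 MHz.
29.8 MHz > fs/2 = 18.5 MHz, folds to fs − 29.8 MHz = 7.2 MHz.
149.2 MHz mod fs = 1.2 MHz.
1.2 MHz ≤ fs/2 = 18.5 MHz, appears at 1.2 MHz.
127.2 MHz mod fs = 16.2 MHz.
16.2 MHz ≤ fs/2 = 18.5 MHz, appears at 16.2 MHz.
114.6 MHz mod fs = 3.6 MHz.
3.6 MHz ≤ fs/2 = 18.5 MHz, appears at 3.6 MHz.
Distinct values: {1.2 MHz, 3.6 MHz, 7.2 MHz, 16.2 MHz}.

1.2 MHz, 3.6 MHz, 7.2 MHz, 16.2 MHz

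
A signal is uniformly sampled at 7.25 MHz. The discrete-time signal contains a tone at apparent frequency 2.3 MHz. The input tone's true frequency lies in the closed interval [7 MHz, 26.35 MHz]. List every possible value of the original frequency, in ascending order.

Frequencies that alias to 2.3 MHz are k·fs ± 2.3 MHz for integer k ≥ 0.
k=0: 2.3 MHz.
k=1: 4.95 MHz, 9.55 MHz.
k=2: 12.2 MHz, 16.8 MHz.
k=3: 19.45 MHz, 24.05 MHz.
k=4: 26.7 MHz, 31.3 MHz.
Within [7 MHz, 26.35 MHz]: 9.55 MHz, 12.2 MHz, 16.8 MHz, 19.45 MHz, 24.05 MHz.

9.55 MHz, 12.2 MHz, 16.8 MHz, 19.45 MHz, 24.05 MHz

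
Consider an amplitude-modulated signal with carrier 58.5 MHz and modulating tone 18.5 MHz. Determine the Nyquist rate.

154 MHz

AM sidebands sit at fc ± fm = 40 MHz and 77 MHz.
Highest-frequency component: 77 MHz.
Nyquist rate = 2 × 77 MHz = 154 MHz.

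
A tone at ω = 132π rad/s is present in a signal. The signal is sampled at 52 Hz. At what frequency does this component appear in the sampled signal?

14 Hz

ω = 132π rad/s → f = ω/(2π) = 66 Hz.
66 Hz mod fs = 14 Hz.
14 Hz ≤ fs/2 = 26 Hz, appears at 14 Hz.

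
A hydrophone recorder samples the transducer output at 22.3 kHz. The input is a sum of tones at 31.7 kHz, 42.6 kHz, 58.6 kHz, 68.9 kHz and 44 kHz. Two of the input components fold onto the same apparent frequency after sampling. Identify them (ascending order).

42.6 kHz, 68.9 kHz

fs/2 = 11.15 kHz.
31.7 kHz mod fs = 9.4 kHz.
9.4 kHz ≤ fs/2 = 11.15 kHz, appears at 9.4 kHz.
42.6 kHz mod fs = 20.3 kHz.
20.3 kHz > fs/2 = 11.15 kHz, folds to fs − 20.3 kHz = 2 kHz.
58.6 kHz mod fs = 14 kHz.
14 kHz > fs/2 = 11.15 kHz, folds to fs − 14 kHz = 8.3 kHz.
68.9 kHz mod fs = 2 kHz.
2 kHz ≤ fs/2 = 11.15 kHz, appears at 2 kHz.
44 kHz mod fs = 21.7 kHz.
21.7 kHz > fs/2 = 11.15 kHz, folds to fs − 21.7 kHz = 0.6 kHz.
42.6 kHz and 68.9 kHz both map to 2 kHz.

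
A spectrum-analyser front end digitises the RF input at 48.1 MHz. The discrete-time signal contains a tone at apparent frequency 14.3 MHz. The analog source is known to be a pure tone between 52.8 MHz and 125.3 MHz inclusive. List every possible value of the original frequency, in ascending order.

62.4 MHz, 81.9 MHz, 110.5 MHz

Frequencies that alias to 14.3 MHz are k·fs ± 14.3 MHz for integer k ≥ 0.
k=0: 14.3 MHz.
k=1: 33.8 MHz, 62.4 MHz.
k=2: 81.9 MHz, 110.5 MHz.
k=3: 130 MHz, 158.6 MHz.
Within [52.8 MHz, 125.3 MHz]: 62.4 MHz, 81.9 MHz, 110.5 MHz.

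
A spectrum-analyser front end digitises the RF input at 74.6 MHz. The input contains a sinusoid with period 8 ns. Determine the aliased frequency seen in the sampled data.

T = 8 ns → f = 1/T = 125 MHz.
125 MHz mod fs = 50.4 MHz.
50.4 MHz > fs/2 = 37.3 MHz, folds to fs − 50.4 MHz = 24.2 MHz.

24.2 MHz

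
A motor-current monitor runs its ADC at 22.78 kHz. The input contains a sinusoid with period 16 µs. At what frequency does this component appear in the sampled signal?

T = 16 µs → f = 1/T = 62.5 kHz.
62.5 kHz mod fs = 16.94 kHz.
16.94 kHz > fs/2 = 11.39 kHz, folds to fs − 16.94 kHz = 5.84 kHz.

5.84 kHz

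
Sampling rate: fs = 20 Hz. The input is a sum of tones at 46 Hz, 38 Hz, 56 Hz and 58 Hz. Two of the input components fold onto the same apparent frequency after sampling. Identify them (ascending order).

38 Hz, 58 Hz

fs/2 = 10 Hz.
46 Hz mod fs = 6 Hz.
6 Hz ≤ fs/2 = 10 Hz, appears at 6 Hz.
38 Hz mod fs = 18 Hz.
18 Hz > fs/2 = 10 Hz, folds to fs − 18 Hz = 2 Hz.
56 Hz mod fs = 16 Hz.
16 Hz > fs/2 = 10 Hz, folds to fs − 16 Hz = 4 Hz.
58 Hz mod fs = 18 Hz.
18 Hz > fs/2 = 10 Hz, folds to fs − 18 Hz = 2 Hz.
38 Hz and 58 Hz both map to 2 Hz.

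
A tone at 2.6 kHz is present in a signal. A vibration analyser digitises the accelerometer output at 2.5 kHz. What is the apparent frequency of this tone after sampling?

2.6 kHz mod fs = 0.1 kHz.
0.1 kHz ≤ fs/2 = 1.25 kHz, appears at 0.1 kHz.

0.1 kHz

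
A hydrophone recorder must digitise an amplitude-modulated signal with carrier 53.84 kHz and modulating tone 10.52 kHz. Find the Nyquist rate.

AM sidebands sit at fc ± fm = 43.32 kHz and 64.36 kHz.
Highest-frequency component: 64.36 kHz.
Nyquist rate = 2 × 64.36 kHz = 128.72 kHz.

128.72 kHz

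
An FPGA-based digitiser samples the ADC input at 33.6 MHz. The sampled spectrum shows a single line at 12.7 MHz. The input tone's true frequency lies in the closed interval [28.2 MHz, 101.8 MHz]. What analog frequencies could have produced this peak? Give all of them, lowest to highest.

Frequencies that alias to 12.7 MHz are k·fs ± 12.7 MHz for integer k ≥ 0.
k=0: 12.7 MHz.
k=1: 20.9 MHz, 46.3 MHz.
k=2: 54.5 MHz, 79.9 MHz.
k=3: 88.1 MHz, 113.5 MHz.
k=4: 121.7 MHz, 147.1 MHz.
Within [28.2 MHz, 101.8 MHz]: 46.3 MHz, 54.5 MHz, 79.9 MHz, 88.1 MHz.

46.3 MHz, 54.5 MHz, 79.9 MHz, 88.1 MHz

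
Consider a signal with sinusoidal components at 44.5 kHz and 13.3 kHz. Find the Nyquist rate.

89 kHz

Highest-frequency component: 44.5 kHz.
Nyquist rate = 2 × 44.5 kHz = 89 kHz.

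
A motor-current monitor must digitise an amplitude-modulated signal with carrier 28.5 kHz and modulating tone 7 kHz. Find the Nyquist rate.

AM sidebands sit at fc ± fm = 21.5 kHz and 35.5 kHz.
Highest-frequency component: 35.5 kHz.
Nyquist rate = 2 × 35.5 kHz = 71 kHz.

71 kHz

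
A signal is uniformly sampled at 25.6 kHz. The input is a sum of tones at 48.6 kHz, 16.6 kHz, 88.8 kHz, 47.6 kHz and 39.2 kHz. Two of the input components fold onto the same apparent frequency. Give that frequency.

fs/2 = 12.8 kHz.
48.6 kHz mod fs = 23 kHz.
23 kHz > fs/2 = 12.8 kHz, folds to fs − 23 kHz = 2.6 kHz.
16.6 kHz > fs/2 = 12.8 kHz, folds to fs − 16.6 kHz = 9 kHz.
88.8 kHz mod fs = 12 kHz.
12 kHz ≤ fs/2 = 12.8 kHz, appears at 12 kHz.
47.6 kHz mod fs = 22 kHz.
22 kHz > fs/2 = 12.8 kHz, folds to fs − 22 kHz = 3.6 kHz.
39.2 kHz mod fs = 13.6 kHz.
13.6 kHz > fs/2 = 12.8 kHz, folds to fs − 13.6 kHz = 12 kHz.
39.2 kHz and 88.8 kHz both map to 12 kHz.

12 kHz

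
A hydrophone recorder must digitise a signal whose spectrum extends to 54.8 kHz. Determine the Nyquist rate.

Nyquist rate = 2 × 54.8 kHz = 109.6 kHz.

109.6 kHz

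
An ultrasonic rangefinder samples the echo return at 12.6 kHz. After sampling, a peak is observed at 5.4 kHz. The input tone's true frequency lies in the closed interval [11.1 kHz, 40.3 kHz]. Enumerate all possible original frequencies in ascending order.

Frequencies that alias to 5.4 kHz are k·fs ± 5.4 kHz for integer k ≥ 0.
k=0: 5.4 kHz.
k=1: 7.2 kHz, 18 kHz.
k=2: 19.8 kHz, 30.6 kHz.
k=3: 32.4 kHz, 43.2 kHz.
k=4: 45 kHz, 55.8 kHz.
Within [11.1 kHz, 40.3 kHz]: 18 kHz, 19.8 kHz, 30.6 kHz, 32.4 kHz.

18 kHz, 19.8 kHz, 30.6 kHz, 32.4 kHz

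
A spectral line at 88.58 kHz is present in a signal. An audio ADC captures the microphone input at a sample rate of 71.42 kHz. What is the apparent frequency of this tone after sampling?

17.16 kHz

88.58 kHz mod fs = 17.16 kHz.
17.16 kHz ≤ fs/2 = 35.71 kHz, appears at 17.16 kHz.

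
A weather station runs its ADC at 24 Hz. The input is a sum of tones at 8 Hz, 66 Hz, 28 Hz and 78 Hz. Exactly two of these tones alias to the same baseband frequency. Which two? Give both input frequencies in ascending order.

66 Hz, 78 Hz

fs/2 = 12 Hz.
8 Hz ≤ fs/2 = 12 Hz, passes unchanged.
66 Hz mod fs = 18 Hz.
18 Hz > fs/2 = 12 Hz, folds to fs − 18 Hz = 6 Hz.
28 Hz mod fs = 4 Hz.
4 Hz ≤ fs/2 = 12 Hz, appears at 4 Hz.
78 Hz mod fs = 6 Hz.
6 Hz ≤ fs/2 = 12 Hz, appears at 6 Hz.
66 Hz and 78 Hz both map to 6 Hz.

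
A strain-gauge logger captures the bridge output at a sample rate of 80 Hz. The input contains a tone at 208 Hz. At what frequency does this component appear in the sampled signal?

208 Hz mod fs = 48 Hz.
48 Hz > fs/2 = 40 Hz, folds to fs − 48 Hz = 32 Hz.

32 Hz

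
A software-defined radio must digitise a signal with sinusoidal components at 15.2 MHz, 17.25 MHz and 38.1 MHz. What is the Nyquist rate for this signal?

Highest-frequency component: 38.1 MHz.
Nyquist rate = 2 × 38.1 MHz = 76.2 MHz.

76.2 MHz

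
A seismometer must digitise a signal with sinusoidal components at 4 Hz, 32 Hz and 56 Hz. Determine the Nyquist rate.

Highest-frequency component: 56 Hz.
Nyquist rate = 2 × 56 Hz = 112 Hz.

112 Hz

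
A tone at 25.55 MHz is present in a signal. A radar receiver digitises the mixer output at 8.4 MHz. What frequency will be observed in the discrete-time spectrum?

25.55 MHz mod fs = 0.35 MHz.
0.35 MHz ≤ fs/2 = 4.2 MHz, appears at 0.35 MHz.

0.35 MHz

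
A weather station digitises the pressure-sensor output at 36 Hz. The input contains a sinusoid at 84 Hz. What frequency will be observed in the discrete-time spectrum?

12 Hz

84 Hz mod fs = 12 Hz.
12 Hz ≤ fs/2 = 18 Hz, appears at 12 Hz.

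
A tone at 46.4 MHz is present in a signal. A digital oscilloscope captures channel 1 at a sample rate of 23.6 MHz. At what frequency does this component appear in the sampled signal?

46.4 MHz mod fs = 22.8 MHz.
22.8 MHz > fs/2 = 11.8 MHz, folds to fs − 22.8 MHz = 0.8 MHz.

0.8 MHz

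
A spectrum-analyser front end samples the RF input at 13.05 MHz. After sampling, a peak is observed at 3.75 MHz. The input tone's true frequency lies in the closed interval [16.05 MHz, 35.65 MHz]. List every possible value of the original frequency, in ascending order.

Frequencies that alias to 3.75 MHz are k·fs ± 3.75 MHz for integer k ≥ 0.
k=0: 3.75 MHz.
k=1: 9.3 MHz, 16.8 MHz.
k=2: 22.35 MHz, 29.85 MHz.
k=3: 35.4 MHz, 42.9 MHz.
k=4: 48.45 MHz, 55.95 MHz.
Within [16.05 MHz, 35.65 MHz]: 16.8 MHz, 22.35 MHz, 29.85 MHz, 35.4 MHz.

16.8 MHz, 22.35 MHz, 29.85 MHz, 35.4 MHz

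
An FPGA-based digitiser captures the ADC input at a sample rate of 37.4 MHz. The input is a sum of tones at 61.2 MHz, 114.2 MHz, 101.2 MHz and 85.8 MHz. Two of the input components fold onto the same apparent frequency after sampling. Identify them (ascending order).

fs/2 = 18.7 MHz.
61.2 MHz mod fs = 23.8 MHz.
23.8 MHz > fs/2 = 18.7 MHz, folds to fs − 23.8 MHz = 13.6 MHz.
114.2 MHz mod fs = 2 MHz.
2 MHz ≤ fs/2 = 18.7 MHz, appears at 2 MHz.
101.2 MHz mod fs = 26.4 MHz.
26.4 MHz > fs/2 = 18.7 MHz, folds to fs − 26.4 MHz = 11 MHz.
85.8 MHz mod fs = 11 MHz.
11 MHz ≤ fs/2 = 18.7 MHz, appears at 11 MHz.
85.8 MHz and 101.2 MHz both map to 11 MHz.

85.8 MHz, 101.2 MHz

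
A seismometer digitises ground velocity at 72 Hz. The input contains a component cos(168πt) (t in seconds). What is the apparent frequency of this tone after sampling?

12 Hz

ω = 168π rad/s → f = ω/(2π) = 84 Hz.
84 Hz mod fs = 12 Hz.
12 Hz ≤ fs/2 = 36 Hz, appears at 12 Hz.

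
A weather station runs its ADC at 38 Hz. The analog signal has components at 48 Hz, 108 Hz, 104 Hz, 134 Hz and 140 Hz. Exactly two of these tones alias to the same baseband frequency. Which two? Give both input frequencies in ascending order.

48 Hz, 104 Hz

fs/2 = 19 Hz.
48 Hz mod fs = 10 Hz.
10 Hz ≤ fs/2 = 19 Hz, appears at 10 Hz.
108 Hz mod fs = 32 Hz.
32 Hz > fs/2 = 19 Hz, folds to fs − 32 Hz = 6 Hz.
104 Hz mod fs = 28 Hz.
28 Hz > fs/2 = 19 Hz, folds to fs − 28 Hz = 10 Hz.
134 Hz mod fs = 20 Hz.
20 Hz > fs/2 = 19 Hz, folds to fs − 20 Hz = 18 Hz.
140 Hz mod fs = 26 Hz.
26 Hz > fs/2 = 19 Hz, folds to fs − 26 Hz = 12 Hz.
48 Hz and 104 Hz both map to 10 Hz.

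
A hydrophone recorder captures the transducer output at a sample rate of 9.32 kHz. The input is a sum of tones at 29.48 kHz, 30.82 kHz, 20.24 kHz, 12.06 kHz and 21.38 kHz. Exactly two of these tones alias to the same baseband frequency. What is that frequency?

fs/2 = 4.66 kHz.
29.48 kHz mod fs = 1.52 kHz.
1.52 kHz ≤ fs/2 = 4.66 kHz, appears at 1.52 kHz.
30.82 kHz mod fs = 2.86 kHz.
2.86 kHz ≤ fs/2 = 4.66 kHz, appears at 2.86 kHz.
20.24 kHz mod fs = 1.6 kHz.
1.6 kHz ≤ fs/2 = 4.66 kHz, appears at 1.6 kHz.
12.06 kHz mod fs = 2.74 kHz.
2.74 kHz ≤ fs/2 = 4.66 kHz, appears at 2.74 kHz.
21.38 kHz mod fs = 2.74 kHz.
2.74 kHz ≤ fs/2 = 4.66 kHz, appears at 2.74 kHz.
12.06 kHz and 21.38 kHz both map to 2.74 kHz.

2.74 kHz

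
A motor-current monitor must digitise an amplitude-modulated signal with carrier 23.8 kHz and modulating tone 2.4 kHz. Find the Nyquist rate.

52.4 kHz

AM sidebands sit at fc ± fm = 21.4 kHz and 26.2 kHz.
Highest-frequency component: 26.2 kHz.
Nyquist rate = 2 × 26.2 kHz = 52.4 kHz.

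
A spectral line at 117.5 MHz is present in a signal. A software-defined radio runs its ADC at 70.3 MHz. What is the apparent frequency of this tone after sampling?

117.5 MHz mod fs = 47.2 MHz.
47.2 MHz > fs/2 = 35.15 MHz, folds to fs − 47.2 MHz = 23.1 MHz.

23.1 MHz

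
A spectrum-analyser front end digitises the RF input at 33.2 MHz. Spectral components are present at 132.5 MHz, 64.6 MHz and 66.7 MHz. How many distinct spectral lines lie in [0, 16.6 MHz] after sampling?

fs/2 = 16.6 MHz.
132.5 MHz mod fs = 32.9 MHz.
32.9 MHz > fs/2 = 16.6 MHz, folds to fs − 32.9 MHz = 0.3 MHz.
64.6 MHz mod fs = 31.4 MHz.
31.4 MHz > fs/2 = 16.6 MHz, folds to fs − 31.4 MHz = 1.8 MHz.
66.7 MHz mod fs = 0.3 MHz.
0.3 MHz ≤ fs/2 = 16.6 MHz, appears at 0.3 MHz.
Distinct values: {0.3 MHz, 1.8 MHz} → 2.

2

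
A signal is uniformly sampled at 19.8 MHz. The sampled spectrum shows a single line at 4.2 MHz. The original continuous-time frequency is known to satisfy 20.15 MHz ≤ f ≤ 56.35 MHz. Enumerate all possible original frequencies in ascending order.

Frequencies that alias to 4.2 MHz are k·fs ± 4.2 MHz for integer k ≥ 0.
k=0: 4.2 MHz.
k=1: 15.6 MHz, 24 MHz.
k=2: 35.4 MHz, 43.8 MHz.
k=3: 55.2 MHz, 63.6 MHz.
k=4: 75 MHz, 83.4 MHz.
Within [20.15 MHz, 56.35 MHz]: 24 MHz, 35.4 MHz, 43.8 MHz, 55.2 MHz.

24 MHz, 35.4 MHz, 43.8 MHz, 55.2 MHz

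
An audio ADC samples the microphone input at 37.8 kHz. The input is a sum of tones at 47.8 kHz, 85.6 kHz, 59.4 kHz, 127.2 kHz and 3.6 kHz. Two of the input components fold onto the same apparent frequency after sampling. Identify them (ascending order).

fs/2 = 18.9 kHz.
47.8 kHz mod fs = 10 kHz.
10 kHz ≤ fs/2 = 18.9 kHz, appears at 10 kHz.
85.6 kHz mod fs = 10 kHz.
10 kHz ≤ fs/2 = 18.9 kHz, appears at 10 kHz.
59.4 kHz mod fs = 21.6 kHz.
21.6 kHz > fs/2 = 18.9 kHz, folds to fs − 21.6 kHz = 16.2 kHz.
127.2 kHz mod fs = 13.8 kHz.
13.8 kHz ≤ fs/2 = 18.9 kHz, appears at 13.8 kHz.
3.6 kHz ≤ fs/2 = 18.9 kHz, passes unchanged.
47.8 kHz and 85.6 kHz both map to 10 kHz.

47.8 kHz, 85.6 kHz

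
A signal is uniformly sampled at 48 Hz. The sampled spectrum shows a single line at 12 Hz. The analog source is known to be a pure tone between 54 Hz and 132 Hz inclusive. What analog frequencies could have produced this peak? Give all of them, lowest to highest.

Frequencies that alias to 12 Hz are k·fs ± 12 Hz for integer k ≥ 0.
k=0: 12 Hz.
k=1: 36 Hz, 60 Hz.
k=2: 84 Hz, 108 Hz.
k=3: 132 Hz, 156 Hz.
k=4: 180 Hz, 204 Hz.
Within [54 Hz, 132 Hz]: 60 Hz, 84 Hz, 108 Hz, 132 Hz.

60 Hz, 84 Hz, 108 Hz, 132 Hz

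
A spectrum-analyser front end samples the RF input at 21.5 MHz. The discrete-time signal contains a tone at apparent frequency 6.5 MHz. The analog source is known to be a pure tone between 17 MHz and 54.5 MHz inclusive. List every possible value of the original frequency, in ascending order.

28 MHz, 36.5 MHz, 49.5 MHz

Frequencies that alias to 6.5 MHz are k·fs ± 6.5 MHz for integer k ≥ 0.
k=0: 6.5 MHz.
k=1: 15 MHz, 28 MHz.
k=2: 36.5 MHz, 49.5 MHz.
k=3: 58 MHz, 71 MHz.
Within [17 MHz, 54.5 MHz]: 28 MHz, 36.5 MHz, 49.5 MHz.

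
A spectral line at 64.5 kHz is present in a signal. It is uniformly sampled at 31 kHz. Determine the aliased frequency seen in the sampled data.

2.5 kHz

64.5 kHz mod fs = 2.5 kHz.
2.5 kHz ≤ fs/2 = 15.5 kHz, appears at 2.5 kHz.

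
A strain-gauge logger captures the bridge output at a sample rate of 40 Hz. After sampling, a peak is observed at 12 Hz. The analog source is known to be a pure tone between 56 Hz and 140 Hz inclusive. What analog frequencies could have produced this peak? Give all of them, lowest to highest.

Frequencies that alias to 12 Hz are k·fs ± 12 Hz for integer k ≥ 0.
k=0: 12 Hz.
k=1: 28 Hz, 52 Hz.
k=2: 68 Hz, 92 Hz.
k=3: 108 Hz, 132 Hz.
k=4: 148 Hz, 172 Hz.
Within [56 Hz, 140 Hz]: 68 Hz, 92 Hz, 108 Hz, 132 Hz.

68 Hz, 92 Hz, 108 Hz, 132 Hz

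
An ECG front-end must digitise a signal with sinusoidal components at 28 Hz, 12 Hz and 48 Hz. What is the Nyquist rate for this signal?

Highest-frequency component: 48 Hz.
Nyquist rate = 2 × 48 Hz = 96 Hz.

96 Hz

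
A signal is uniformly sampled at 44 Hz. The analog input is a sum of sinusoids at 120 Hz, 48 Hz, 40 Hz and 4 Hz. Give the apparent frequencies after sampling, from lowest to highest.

4 Hz, 12 Hz

fs/2 = 22 Hz.
120 Hz mod fs = 32 Hz.
32 Hz > fs/2 = 22 Hz, folds to fs − 32 Hz = 12 Hz.
48 Hz mod fs = 4 Hz.
4 Hz ≤ fs/2 = 22 Hz, appears at 4 Hz.
40 Hz > fs/2 = 22 Hz, folds to fs − 40 Hz = 4 Hz.
4 Hz ≤ fs/2 = 22 Hz, passes unchanged.
Distinct values: {4 Hz, 12 Hz}.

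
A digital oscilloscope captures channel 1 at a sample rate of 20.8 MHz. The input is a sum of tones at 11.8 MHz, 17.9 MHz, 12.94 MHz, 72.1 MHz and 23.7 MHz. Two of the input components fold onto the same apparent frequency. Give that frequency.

2.9 MHz

fs/2 = 10.4 MHz.
11.8 MHz > fs/2 = 10.4 MHz, folds to fs − 11.8 MHz = 9 MHz.
17.9 MHz > fs/2 = 10.4 MHz, folds to fs − 17.9 MHz = 2.9 MHz.
12.94 MHz > fs/2 = 10.4 MHz, folds to fs − 12.94 MHz = 7.86 MHz.
72.1 MHz mod fs = 9.7 MHz.
9.7 MHz ≤ fs/2 = 10.4 MHz, appears at 9.7 MHz.
23.7 MHz mod fs = 2.9 MHz.
2.9 MHz ≤ fs/2 = 10.4 MHz, appears at 2.9 MHz.
17.9 MHz and 23.7 MHz both map to 2.9 MHz.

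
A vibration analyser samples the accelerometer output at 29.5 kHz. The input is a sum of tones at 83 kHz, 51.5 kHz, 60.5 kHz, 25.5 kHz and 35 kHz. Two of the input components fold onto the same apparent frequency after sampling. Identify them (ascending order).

fs/2 = 14.75 kHz.
83 kHz mod fs = 24 kHz.
24 kHz > fs/2 = 14.75 kHz, folds to fs − 24 kHz = 5.5 kHz.
51.5 kHz mod fs = 22 kHz.
22 kHz > fs/2 = 14.75 kHz, folds to fs − 22 kHz = 7.5 kHz.
60.5 kHz mod fs = 1.5 kHz.
1.5 kHz ≤ fs/2 = 14.75 kHz, appears at 1.5 kHz.
25.5 kHz > fs/2 = 14.75 kHz, folds to fs − 25.5 kHz = 4 kHz.
35 kHz mod fs = 5.5 kHz.
5.5 kHz ≤ fs/2 = 14.75 kHz, appears at 5.5 kHz.
35 kHz and 83 kHz both map to 5.5 kHz.

35 kHz, 83 kHz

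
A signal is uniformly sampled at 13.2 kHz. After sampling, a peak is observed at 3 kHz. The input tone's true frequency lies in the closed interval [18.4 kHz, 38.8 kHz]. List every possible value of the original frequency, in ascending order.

Frequencies that alias to 3 kHz are k·fs ± 3 kHz for integer k ≥ 0.
k=0: 3 kHz.
k=1: 10.2 kHz, 16.2 kHz.
k=2: 23.4 kHz, 29.4 kHz.
k=3: 36.6 kHz, 42.6 kHz.
k=4: 49.8 kHz, 55.8 kHz.
Within [18.4 kHz, 38.8 kHz]: 23.4 kHz, 29.4 kHz, 36.6 kHz.

23.4 kHz, 29.4 kHz, 36.6 kHz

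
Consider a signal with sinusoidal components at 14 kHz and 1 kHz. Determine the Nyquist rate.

Highest-frequency component: 14 kHz.
Nyquist rate = 2 × 14 kHz = 28 kHz.

28 kHz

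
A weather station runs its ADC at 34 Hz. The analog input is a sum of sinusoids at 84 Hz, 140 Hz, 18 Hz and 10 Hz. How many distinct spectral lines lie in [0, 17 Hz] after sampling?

fs/2 = 17 Hz.
84 Hz mod fs = 16 Hz.
16 Hz ≤ fs/2 = 17 Hz, appears at 16 Hz.
140 Hz mod fs = 4 Hz.
4 Hz ≤ fs/2 = 17 Hz, appears at 4 Hz.
18 Hz > fs/2 = 17 Hz, folds to fs − 18 Hz = 16 Hz.
10 Hz ≤ fs/2 = 17 Hz, passes unchanged.
Distinct values: {4 Hz, 10 Hz, 16 Hz} → 3.

3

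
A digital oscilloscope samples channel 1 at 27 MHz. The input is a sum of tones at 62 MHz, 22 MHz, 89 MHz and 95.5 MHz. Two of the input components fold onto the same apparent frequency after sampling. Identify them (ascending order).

62 MHz, 89 MHz

fs/2 = 13.5 MHz.
62 MHz mod fs = 8 MHz.
8 MHz ≤ fs/2 = 13.5 MHz, appears at 8 MHz.
22 MHz > fs/2 = 13.5 MHz, folds to fs − 22 MHz = 5 MHz.
89 MHz mod fs = 8 MHz.
8 MHz ≤ fs/2 = 13.5 MHz, appears at 8 MHz.
95.5 MHz mod fs = 14.5 MHz.
14.5 MHz > fs/2 = 13.5 MHz, folds to fs − 14.5 MHz = 12.5 MHz.
62 MHz and 89 MHz both map to 8 MHz.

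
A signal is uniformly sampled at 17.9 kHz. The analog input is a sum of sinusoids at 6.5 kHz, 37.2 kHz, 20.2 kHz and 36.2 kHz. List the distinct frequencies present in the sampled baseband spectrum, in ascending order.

0.4 kHz, 1.4 kHz, 2.3 kHz, 6.5 kHz

fs/2 = 8.95 kHz.
6.5 kHz ≤ fs/2 = 8.95 kHz, passes unchanged.
37.2 kHz mod fs = 1.4 kHz.
1.4 kHz ≤ fs/2 = 8.95 kHz, appears at 1.4 kHz.
20.2 kHz mod fs = 2.3 kHz.
2.3 kHz ≤ fs/2 = 8.95 kHz, appears at 2.3 kHz.
36.2 kHz mod fs = 0.4 kHz.
0.4 kHz ≤ fs/2 = 8.95 kHz, appears at 0.4 kHz.
Distinct values: {0.4 kHz, 1.4 kHz, 2.3 kHz, 6.5 kHz}.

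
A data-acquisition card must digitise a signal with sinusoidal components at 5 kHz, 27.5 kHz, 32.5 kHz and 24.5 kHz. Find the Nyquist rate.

65 kHz

Highest-frequency component: 32.5 kHz.
Nyquist rate = 2 × 32.5 kHz = 65 kHz.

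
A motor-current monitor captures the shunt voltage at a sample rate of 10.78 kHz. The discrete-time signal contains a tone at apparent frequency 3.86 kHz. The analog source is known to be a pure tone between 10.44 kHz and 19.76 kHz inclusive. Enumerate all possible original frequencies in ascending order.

Frequencies that alias to 3.86 kHz are k·fs ± 3.86 kHz for integer k ≥ 0.
k=0: 3.86 kHz.
k=1: 6.92 kHz, 14.64 kHz.
k=2: 17.7 kHz, 25.42 kHz.
k=3: 28.48 kHz, 36.2 kHz.
Within [10.44 kHz, 19.76 kHz]: 14.64 kHz, 17.7 kHz.

14.64 kHz, 17.7 kHz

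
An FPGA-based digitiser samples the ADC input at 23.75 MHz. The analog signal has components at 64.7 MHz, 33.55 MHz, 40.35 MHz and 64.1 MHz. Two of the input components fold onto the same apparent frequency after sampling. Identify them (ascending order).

fs/2 = 11.875 MHz.
64.7 MHz mod fs = 17.2 MHz.
17.2 MHz > fs/2 = 11.875 MHz, folds to fs − 17.2 MHz = 6.55 MHz.
33.55 MHz mod fs = 9.8 MHz.
9.8 MHz ≤ fs/2 = 11.875 MHz, appears at 9.8 MHz.
40.35 MHz mod fs = 16.6 MHz.
16.6 MHz > fs/2 = 11.875 MHz, folds to fs − 16.6 MHz = 7.15 MHz.
64.1 MHz mod fs = 16.6 MHz.
16.6 MHz > fs/2 = 11.875 MHz, folds to fs − 16.6 MHz = 7.15 MHz.
40.35 MHz and 64.1 MHz both map to 7.15 MHz.

40.35 MHz, 64.1 MHz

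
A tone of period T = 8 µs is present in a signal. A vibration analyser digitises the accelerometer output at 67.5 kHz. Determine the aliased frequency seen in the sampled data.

10 kHz

T = 8 µs → f = 1/T = 125 kHz.
125 kHz mod fs = 57.5 kHz.
57.5 kHz > fs/2 = 33.75 kHz, folds to fs − 57.5 kHz = 10 kHz.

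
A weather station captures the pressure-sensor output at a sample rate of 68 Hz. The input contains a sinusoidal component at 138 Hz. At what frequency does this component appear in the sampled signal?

2 Hz

138 Hz mod fs = 2 Hz.
2 Hz ≤ fs/2 = 34 Hz, appears at 2 Hz.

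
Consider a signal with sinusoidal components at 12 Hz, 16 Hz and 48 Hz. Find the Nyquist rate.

Highest-frequency component: 48 Hz.
Nyquist rate = 2 × 48 Hz = 96 Hz.

96 Hz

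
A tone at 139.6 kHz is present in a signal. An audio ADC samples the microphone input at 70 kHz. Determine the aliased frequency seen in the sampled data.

139.6 kHz mod fs = 69.6 kHz.
69.6 kHz > fs/2 = 35 kHz, folds to fs − 69.6 kHz = 0.4 kHz.

0.4 kHz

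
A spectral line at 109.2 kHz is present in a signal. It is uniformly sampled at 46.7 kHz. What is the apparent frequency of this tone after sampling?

15.8 kHz

109.2 kHz mod fs = 15.8 kHz.
15.8 kHz ≤ fs/2 = 23.35 kHz, appears at 15.8 kHz.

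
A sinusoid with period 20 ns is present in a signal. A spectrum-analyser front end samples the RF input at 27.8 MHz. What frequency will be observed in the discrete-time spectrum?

T = 20 ns → f = 1/T = 50 MHz.
50 MHz mod fs = 22.2 MHz.
22.2 MHz > fs/2 = 13.9 MHz, folds to fs − 22.2 MHz = 5.6 MHz.

5.6 MHz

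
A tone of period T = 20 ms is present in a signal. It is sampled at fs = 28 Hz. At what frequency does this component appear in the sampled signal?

T = 20 ms → f = 1/T = 50 Hz.
50 Hz mod fs = 22 Hz.
22 Hz > fs/2 = 14 Hz, folds to fs − 22 Hz = 6 Hz.

6 Hz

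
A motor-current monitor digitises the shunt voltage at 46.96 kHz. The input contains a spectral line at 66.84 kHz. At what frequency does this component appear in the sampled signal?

66.84 kHz mod fs = 19.88 kHz.
19.88 kHz ≤ fs/2 = 23.48 kHz, appears at 19.88 kHz.

19.88 kHz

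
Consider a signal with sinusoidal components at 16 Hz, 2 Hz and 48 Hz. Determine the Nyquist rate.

Highest-frequency component: 48 Hz.
Nyquist rate = 2 × 48 Hz = 96 Hz.

96 Hz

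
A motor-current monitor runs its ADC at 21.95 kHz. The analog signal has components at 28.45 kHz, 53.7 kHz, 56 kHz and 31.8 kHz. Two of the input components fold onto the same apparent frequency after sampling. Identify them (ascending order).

31.8 kHz, 56 kHz

fs/2 = 10.975 kHz.
28.45 kHz mod fs = 6.5 kHz.
6.5 kHz ≤ fs/2 = 10.975 kHz, appears at 6.5 kHz.
53.7 kHz mod fs = 9.8 kHz.
9.8 kHz ≤ fs/2 = 10.975 kHz, appears at 9.8 kHz.
56 kHz mod fs = 12.1 kHz.
12.1 kHz > fs/2 = 10.975 kHz, folds to fs − 12.1 kHz = 9.85 kHz.
31.8 kHz mod fs = 9.85 kHz.
9.85 kHz ≤ fs/2 = 10.975 kHz, appears at 9.85 kHz.
31.8 kHz and 56 kHz both map to 9.85 kHz.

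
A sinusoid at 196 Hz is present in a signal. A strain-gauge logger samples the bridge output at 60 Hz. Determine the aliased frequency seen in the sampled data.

16 Hz

196 Hz mod fs = 16 Hz.
16 Hz ≤ fs/2 = 30 Hz, appears at 16 Hz.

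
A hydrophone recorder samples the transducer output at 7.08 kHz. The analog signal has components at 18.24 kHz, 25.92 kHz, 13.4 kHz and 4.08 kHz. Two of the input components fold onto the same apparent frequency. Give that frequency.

fs/2 = 3.54 kHz.
18.24 kHz mod fs = 4.08 kHz.
4.08 kHz > fs/2 = 3.54 kHz, folds to fs − 4.08 kHz = 3 kHz.
25.92 kHz mod fs = 4.68 kHz.
4.68 kHz > fs/2 = 3.54 kHz, folds to fs − 4.68 kHz = 2.4 kHz.
13.4 kHz mod fs = 6.32 kHz.
6.32 kHz > fs/2 = 3.54 kHz, folds to fs − 6.32 kHz = 0.76 kHz.
4.08 kHz > fs/2 = 3.54 kHz, folds to fs − 4.08 kHz = 3 kHz.
4.08 kHz and 18.24 kHz both map to 3 kHz.

3 kHz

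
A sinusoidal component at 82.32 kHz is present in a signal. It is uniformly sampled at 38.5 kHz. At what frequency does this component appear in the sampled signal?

5.32 kHz

82.32 kHz mod fs = 5.32 kHz.
5.32 kHz ≤ fs/2 = 19.25 kHz, appears at 5.32 kHz.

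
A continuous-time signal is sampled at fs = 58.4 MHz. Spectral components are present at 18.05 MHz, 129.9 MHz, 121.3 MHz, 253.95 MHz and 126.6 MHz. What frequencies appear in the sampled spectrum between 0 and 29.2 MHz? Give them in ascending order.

fs/2 = 29.2 MHz.
18.05 MHz ≤ fs/2 = 29.2 MHz, passes unchanged.
129.9 MHz mod fs = 13.1 MHz.
13.1 MHz ≤ fs/2 = 29.2 MHz, appears at 13.1 MHz.
121.3 MHz mod fs = 4.5 MHz.
4.5 MHz ≤ fs/2 = 29.2 MHz, appears at 4.5 MHz.
253.95 MHz mod fs = 20.35 MHz.
20.35 MHz ≤ fs/2 = 29.2 MHz, appears at 20.35 MHz.
126.6 MHz mod fs = 9.8 MHz.
9.8 MHz ≤ fs/2 = 29.2 MHz, appears at 9.8 MHz.
Distinct values: {4.5 MHz, 9.8 MHz, 13.1 MHz, 18.05 MHz, 20.35 MHz}.

4.5 MHz, 9.8 MHz, 13.1 MHz, 18.05 MHz, 20.35 MHz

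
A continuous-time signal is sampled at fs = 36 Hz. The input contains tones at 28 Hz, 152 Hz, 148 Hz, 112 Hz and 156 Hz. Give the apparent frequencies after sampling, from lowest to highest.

4 Hz, 8 Hz, 12 Hz

fs/2 = 18 Hz.
28 Hz > fs/2 = 18 Hz, folds to fs − 28 Hz = 8 Hz.
152 Hz mod fs = 8 Hz.
8 Hz ≤ fs/2 = 18 Hz, appears at 8 Hz.
148 Hz mod fs = 4 Hz.
4 Hz ≤ fs/2 = 18 Hz, appears at 4 Hz.
112 Hz mod fs = 4 Hz.
4 Hz ≤ fs/2 = 18 Hz, appears at 4 Hz.
156 Hz mod fs = 12 Hz.
12 Hz ≤ fs/2 = 18 Hz, appears at 12 Hz.
Distinct values: {4 Hz, 8 Hz, 12 Hz}.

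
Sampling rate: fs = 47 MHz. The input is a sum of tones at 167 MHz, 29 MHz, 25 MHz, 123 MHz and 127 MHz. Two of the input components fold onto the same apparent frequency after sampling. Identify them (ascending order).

29 MHz, 123 MHz

fs/2 = 23.5 MHz.
167 MHz mod fs = 26 MHz.
26 MHz > fs/2 = 23.5 MHz, folds to fs − 26 MHz = 21 MHz.
29 MHz > fs/2 = 23.5 MHz, folds to fs − 29 MHz = 18 MHz.
25 MHz > fs/2 = 23.5 MHz, folds to fs − 25 MHz = 22 MHz.
123 MHz mod fs = 29 MHz.
29 MHz > fs/2 = 23.5 MHz, folds to fs − 29 MHz = 18 MHz.
127 MHz mod fs = 33 MHz.
33 MHz > fs/2 = 23.5 MHz, folds to fs − 33 MHz = 14 MHz.
29 MHz and 123 MHz both map to 18 MHz.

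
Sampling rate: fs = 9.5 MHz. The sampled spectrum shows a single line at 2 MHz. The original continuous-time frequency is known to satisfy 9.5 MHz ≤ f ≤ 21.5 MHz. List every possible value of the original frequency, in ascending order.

11.5 MHz, 17 MHz, 21 MHz

Frequencies that alias to 2 MHz are k·fs ± 2 MHz for integer k ≥ 0.
k=0: 2 MHz.
k=1: 7.5 MHz, 11.5 MHz.
k=2: 17 MHz, 21 MHz.
k=3: 26.5 MHz, 30.5 MHz.
Within [9.5 MHz, 21.5 MHz]: 11.5 MHz, 17 MHz, 21 MHz.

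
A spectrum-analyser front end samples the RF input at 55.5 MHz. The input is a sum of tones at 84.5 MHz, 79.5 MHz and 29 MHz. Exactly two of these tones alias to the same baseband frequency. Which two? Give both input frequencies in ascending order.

fs/2 = 27.75 MHz.
84.5 MHz mod fs = 29 MHz.
29 MHz > fs/2 = 27.75 MHz, folds to fs − 29 MHz = 26.5 MHz.
79.5 MHz mod fs = 24 MHz.
24 MHz ≤ fs/2 = 27.75 MHz, appears at 24 MHz.
29 MHz > fs/2 = 27.75 MHz, folds to fs − 29 MHz = 26.5 MHz.
29 MHz and 84.5 MHz both map to 26.5 MHz.

29 MHz, 84.5 MHz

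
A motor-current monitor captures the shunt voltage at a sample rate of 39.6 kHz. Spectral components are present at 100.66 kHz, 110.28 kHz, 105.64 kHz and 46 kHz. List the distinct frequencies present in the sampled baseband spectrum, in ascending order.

6.4 kHz, 8.52 kHz, 13.16 kHz, 18.14 kHz

fs/2 = 19.8 kHz.
100.66 kHz mod fs = 21.46 kHz.
21.46 kHz > fs/2 = 19.8 kHz, folds to fs − 21.46 kHz = 18.14 kHz.
110.28 kHz mod fs = 31.08 kHz.
31.08 kHz > fs/2 = 19.8 kHz, folds to fs − 31.08 kHz = 8.52 kHz.
105.64 kHz mod fs = 26.44 kHz.
26.44 kHz > fs/2 = 19.8 kHz, folds to fs − 26.44 kHz = 13.16 kHz.
46 kHz mod fs = 6.4 kHz.
6.4 kHz ≤ fs/2 = 19.8 kHz, appears at 6.4 kHz.
Distinct values: {6.4 kHz, 8.52 kHz, 13.16 kHz, 18.14 kHz}.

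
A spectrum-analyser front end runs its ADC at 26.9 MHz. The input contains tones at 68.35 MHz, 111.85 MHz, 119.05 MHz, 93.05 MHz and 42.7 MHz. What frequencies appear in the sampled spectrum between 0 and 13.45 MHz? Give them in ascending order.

fs/2 = 13.45 MHz.
68.35 MHz mod fs = 14.55 MHz.
14.55 MHz > fs/2 = 13.45 MHz, folds to fs − 14.55 MHz = 12.35 MHz.
111.85 MHz mod fs = 4.25 MHz.
4.25 MHz ≤ fs/2 = 13.45 MHz, appears at 4.25 MHz.
119.05 MHz mod fs = 11.45 MHz.
11.45 MHz ≤ fs/2 = 13.45 MHz, appears at 11.45 MHz.
93.05 MHz mod fs = 12.35 MHz.
12.35 MHz ≤ fs/2 = 13.45 MHz, appears at 12.35 MHz.
42.7 MHz mod fs = 15.8 MHz.
15.8 MHz > fs/2 = 13.45 MHz, folds to fs − 15.8 MHz = 11.1 MHz.
Distinct values: {4.25 MHz, 11.1 MHz, 11.45 MHz, 12.35 MHz}.

4.25 MHz, 11.1 MHz, 11.45 MHz, 12.35 MHz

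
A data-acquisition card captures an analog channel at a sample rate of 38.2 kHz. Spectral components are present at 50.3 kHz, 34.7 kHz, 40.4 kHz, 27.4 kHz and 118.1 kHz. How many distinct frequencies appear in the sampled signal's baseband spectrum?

fs/2 = 19.1 kHz.
50.3 kHz mod fs = 12.1 kHz.
12.1 kHz ≤ fs/2 = 19.1 kHz, appears at 12.1 kHz.
34.7 kHz > fs/2 = 19.1 kHz, folds to fs − 34.7 kHz = 3.5 kHz.
40.4 kHz mod fs = 2.2 kHz.
2.2 kHz ≤ fs/2 = 19.1 kHz, appears at 2.2 kHz.
27.4 kHz > fs/2 = 19.1 kHz, folds to fs − 27.4 kHz = 10.8 kHz.
118.1 kHz mod fs = 3.5 kHz.
3.5 kHz ≤ fs/2 = 19.1 kHz, appears at 3.5 kHz.
Distinct values: {2.2 kHz, 3.5 kHz, 10.8 kHz, 12.1 kHz} → 4.

4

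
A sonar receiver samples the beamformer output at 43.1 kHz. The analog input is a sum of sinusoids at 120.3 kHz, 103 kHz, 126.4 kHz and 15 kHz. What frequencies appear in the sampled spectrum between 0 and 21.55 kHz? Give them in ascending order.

fs/2 = 21.55 kHz.
120.3 kHz mod fs = 34.1 kHz.
34.1 kHz > fs/2 = 21.55 kHz, folds to fs − 34.1 kHz = 9 kHz.
103 kHz mod fs = 16.8 kHz.
16.8 kHz ≤ fs/2 = 21.55 kHz, appears at 16.8 kHz.
126.4 kHz mod fs = 40.2 kHz.
40.2 kHz > fs/2 = 21.55 kHz, folds to fs − 40.2 kHz = 2.9 kHz.
15 kHz ≤ fs/2 = 21.55 kHz, passes unchanged.
Distinct values: {2.9 kHz, 9 kHz, 15 kHz, 16.8 kHz}.

2.9 kHz, 9 kHz, 15 kHz, 16.8 kHz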